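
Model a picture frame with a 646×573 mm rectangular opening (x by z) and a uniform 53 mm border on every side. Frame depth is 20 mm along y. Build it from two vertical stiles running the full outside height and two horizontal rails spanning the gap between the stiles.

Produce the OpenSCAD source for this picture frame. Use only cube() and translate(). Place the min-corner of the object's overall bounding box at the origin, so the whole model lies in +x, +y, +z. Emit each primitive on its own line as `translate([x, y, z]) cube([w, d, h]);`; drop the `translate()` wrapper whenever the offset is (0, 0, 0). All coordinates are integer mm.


cube([53, 20, 679]);
translate([699, 0, 0]) cube([53, 20, 679]);
translate([53, 0, 0]) cube([646, 20, 53]);
translate([53, 0, 626]) cube([646, 20, 53]);


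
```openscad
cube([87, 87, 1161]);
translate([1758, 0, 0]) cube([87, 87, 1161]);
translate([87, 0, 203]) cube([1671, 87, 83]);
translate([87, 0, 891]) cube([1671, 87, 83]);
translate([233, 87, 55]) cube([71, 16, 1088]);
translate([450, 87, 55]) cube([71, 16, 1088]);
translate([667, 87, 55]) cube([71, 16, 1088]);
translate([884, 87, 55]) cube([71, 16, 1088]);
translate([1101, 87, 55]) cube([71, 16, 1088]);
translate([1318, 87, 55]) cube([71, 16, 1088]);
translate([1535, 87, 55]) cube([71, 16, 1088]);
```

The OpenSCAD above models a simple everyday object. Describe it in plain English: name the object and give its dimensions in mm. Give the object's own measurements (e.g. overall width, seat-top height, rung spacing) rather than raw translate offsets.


A fence section. Two 87×87 mm posts, 1161 mm tall, stand on the floor with a clear span of 1671 mm between their inner faces. Two horizontal rails of 87×83 mm section span the gap between the posts with their undersides at z = 203 mm and z = 891 mm, flush with the posts' −y face. 7 pickets, each 71 mm wide, 16 mm thick and 1088 mm tall, are fixed to the +y face of the rails with their bottoms at z = 55 mm, spaced across the span with a 146 mm gap after the −x post and between neighbouring pickets, with 152 mm left before the +x post.


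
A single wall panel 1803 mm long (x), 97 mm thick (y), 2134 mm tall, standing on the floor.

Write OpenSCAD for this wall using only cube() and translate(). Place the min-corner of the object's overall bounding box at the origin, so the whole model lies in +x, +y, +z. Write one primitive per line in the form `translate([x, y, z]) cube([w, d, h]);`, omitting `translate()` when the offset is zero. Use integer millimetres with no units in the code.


cube([1803, 97, 2134]);


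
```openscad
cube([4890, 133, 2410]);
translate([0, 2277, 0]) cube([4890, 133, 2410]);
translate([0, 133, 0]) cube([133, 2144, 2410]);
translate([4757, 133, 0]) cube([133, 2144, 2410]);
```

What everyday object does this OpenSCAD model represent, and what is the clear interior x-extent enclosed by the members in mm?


A house (or room) frame. The interior width is 4624 mm.

Four 2410 mm walls enclosing a rectangle with no floor or roof — a room or house frame. Outside width is 4890 mm and wall thickness is 133 mm, so the interior width is 4890 − 2 × 133 = 4624 mm.


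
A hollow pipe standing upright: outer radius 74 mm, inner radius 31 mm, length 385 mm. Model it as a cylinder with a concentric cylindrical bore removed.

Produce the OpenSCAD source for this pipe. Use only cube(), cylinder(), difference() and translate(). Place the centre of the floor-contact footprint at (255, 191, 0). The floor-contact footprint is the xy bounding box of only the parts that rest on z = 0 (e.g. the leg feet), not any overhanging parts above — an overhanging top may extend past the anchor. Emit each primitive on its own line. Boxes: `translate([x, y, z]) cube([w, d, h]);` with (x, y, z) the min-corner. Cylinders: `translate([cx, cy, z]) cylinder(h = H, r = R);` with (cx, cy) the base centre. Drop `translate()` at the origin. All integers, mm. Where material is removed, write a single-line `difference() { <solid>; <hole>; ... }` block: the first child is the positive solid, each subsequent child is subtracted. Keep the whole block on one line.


difference() { translate([255, 191, 0]) cylinder(h = 385, r = 74); translate([255, 191, 0]) cylinder(h = 385, r = 31); }


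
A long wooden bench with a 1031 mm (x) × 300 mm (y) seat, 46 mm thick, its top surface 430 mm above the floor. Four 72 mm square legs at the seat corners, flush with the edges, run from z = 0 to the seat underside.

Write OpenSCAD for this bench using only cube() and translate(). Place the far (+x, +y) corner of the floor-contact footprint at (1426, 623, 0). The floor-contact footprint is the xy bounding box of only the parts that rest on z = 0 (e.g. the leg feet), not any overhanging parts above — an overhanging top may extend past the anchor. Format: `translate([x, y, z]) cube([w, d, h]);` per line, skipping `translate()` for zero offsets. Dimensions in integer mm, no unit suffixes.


translate([395, 323, 384]) cube([1031, 300, 46]);
translate([395, 323, 0]) cube([72, 72, 384]);
translate([395, 551, 0]) cube([72, 72, 384]);
translate([1354, 323, 0]) cube([72, 72, 384]);
translate([1354, 551, 0]) cube([72, 72, 384]);


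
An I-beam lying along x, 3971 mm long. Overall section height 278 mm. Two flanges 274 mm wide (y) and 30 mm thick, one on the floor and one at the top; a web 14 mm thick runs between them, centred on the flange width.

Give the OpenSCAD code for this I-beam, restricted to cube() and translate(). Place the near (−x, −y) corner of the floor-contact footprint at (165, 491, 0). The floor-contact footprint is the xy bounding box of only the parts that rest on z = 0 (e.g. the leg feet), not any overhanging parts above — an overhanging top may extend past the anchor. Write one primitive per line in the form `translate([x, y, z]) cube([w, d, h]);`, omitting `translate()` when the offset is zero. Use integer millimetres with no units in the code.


translate([165, 491, 0]) cube([3971, 274, 30]);
translate([165, 621, 30]) cube([3971, 14, 218]);
translate([165, 491, 248]) cube([3971, 274, 30]);


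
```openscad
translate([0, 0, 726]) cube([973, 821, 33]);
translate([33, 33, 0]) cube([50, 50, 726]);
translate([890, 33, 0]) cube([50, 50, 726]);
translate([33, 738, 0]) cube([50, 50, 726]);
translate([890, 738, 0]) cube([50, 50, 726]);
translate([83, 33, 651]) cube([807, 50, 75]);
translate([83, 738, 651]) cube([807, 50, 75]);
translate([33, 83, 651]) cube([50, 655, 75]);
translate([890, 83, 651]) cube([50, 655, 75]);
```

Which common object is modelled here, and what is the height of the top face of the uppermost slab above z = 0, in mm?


A table. The table height is 759 mm.

A 973×821×33 slab sits at z = 726 on four 50 mm square posts — a table. The top surface is at 726 + 33 = 759 mm.


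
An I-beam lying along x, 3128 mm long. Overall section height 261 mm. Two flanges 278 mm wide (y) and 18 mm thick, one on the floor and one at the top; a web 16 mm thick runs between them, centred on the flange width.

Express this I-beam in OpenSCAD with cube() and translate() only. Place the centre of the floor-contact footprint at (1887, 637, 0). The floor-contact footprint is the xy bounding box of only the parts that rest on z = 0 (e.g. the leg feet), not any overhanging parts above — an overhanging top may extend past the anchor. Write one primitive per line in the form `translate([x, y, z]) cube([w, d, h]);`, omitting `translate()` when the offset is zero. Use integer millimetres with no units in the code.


translate([323, 498, 0]) cube([3128, 278, 18]);
translate([323, 629, 18]) cube([3128, 16, 225]);
translate([323, 498, 243]) cube([3128, 278, 18]);


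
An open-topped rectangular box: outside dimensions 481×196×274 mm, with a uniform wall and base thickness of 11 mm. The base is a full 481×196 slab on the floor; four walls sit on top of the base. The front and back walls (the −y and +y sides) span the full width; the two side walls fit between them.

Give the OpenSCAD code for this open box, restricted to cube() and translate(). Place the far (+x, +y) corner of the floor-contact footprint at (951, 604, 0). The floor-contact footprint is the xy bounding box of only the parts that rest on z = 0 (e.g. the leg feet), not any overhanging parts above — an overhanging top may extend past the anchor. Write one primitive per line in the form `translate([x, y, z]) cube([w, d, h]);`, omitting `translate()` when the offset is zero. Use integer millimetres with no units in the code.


translate([470, 408, 0]) cube([481, 196, 11]);
translate([470, 408, 11]) cube([481, 11, 263]);
translate([470, 593, 11]) cube([481, 11, 263]);
translate([470, 419, 11]) cube([11, 174, 263]);
translate([940, 419, 11]) cube([11, 174, 263]);


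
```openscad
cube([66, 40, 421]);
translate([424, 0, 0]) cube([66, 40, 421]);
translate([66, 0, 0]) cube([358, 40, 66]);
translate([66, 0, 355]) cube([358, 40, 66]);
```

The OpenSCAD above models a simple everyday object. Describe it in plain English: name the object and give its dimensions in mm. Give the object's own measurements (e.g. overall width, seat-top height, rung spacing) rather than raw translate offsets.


A rectangular picture frame lying in the x–z plane (depth along y). The opening is 358 mm wide (x) by 289 mm tall (z), surrounded by a border 66 mm wide on all four sides. The frame is 40 mm deep and is made of two full-height vertical stiles with two horizontal rails fitted between them.


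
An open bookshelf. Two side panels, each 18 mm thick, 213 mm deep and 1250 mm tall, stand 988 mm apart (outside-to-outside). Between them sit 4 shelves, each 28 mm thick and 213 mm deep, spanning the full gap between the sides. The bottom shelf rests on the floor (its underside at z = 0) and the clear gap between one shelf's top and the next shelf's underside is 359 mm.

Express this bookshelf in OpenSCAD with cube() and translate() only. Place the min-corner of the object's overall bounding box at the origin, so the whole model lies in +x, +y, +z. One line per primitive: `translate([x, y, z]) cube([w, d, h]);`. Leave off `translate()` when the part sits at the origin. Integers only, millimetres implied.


cube([18, 213, 1250]);
translate([970, 0, 0]) cube([18, 213, 1250]);
translate([18, 0, 0]) cube([952, 213, 28]);
translate([18, 0, 387]) cube([952, 213, 28]);
translate([18, 0, 774]) cube([952, 213, 28]);
translate([18, 0, 1161]) cube([952, 213, 28]);


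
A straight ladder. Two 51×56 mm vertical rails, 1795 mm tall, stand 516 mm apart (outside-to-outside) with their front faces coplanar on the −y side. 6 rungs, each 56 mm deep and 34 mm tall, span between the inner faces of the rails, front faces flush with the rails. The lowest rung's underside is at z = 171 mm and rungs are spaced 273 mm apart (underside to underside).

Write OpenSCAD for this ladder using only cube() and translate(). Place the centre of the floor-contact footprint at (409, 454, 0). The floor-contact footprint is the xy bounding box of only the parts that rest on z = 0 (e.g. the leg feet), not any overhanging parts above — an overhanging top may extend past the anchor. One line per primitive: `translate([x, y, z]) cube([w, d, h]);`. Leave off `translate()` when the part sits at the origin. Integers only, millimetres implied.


translate([151, 426, 0]) cube([51, 56, 1795]);
translate([616, 426, 0]) cube([51, 56, 1795]);
translate([202, 426, 171]) cube([414, 56, 34]);
translate([202, 426, 444]) cube([414, 56, 34]);
translate([202, 426, 717]) cube([414, 56, 34]);
translate([202, 426, 990]) cube([414, 56, 34]);
translate([202, 426, 1263]) cube([414, 56, 34]);
translate([202, 426, 1536]) cube([414, 56, 34]);


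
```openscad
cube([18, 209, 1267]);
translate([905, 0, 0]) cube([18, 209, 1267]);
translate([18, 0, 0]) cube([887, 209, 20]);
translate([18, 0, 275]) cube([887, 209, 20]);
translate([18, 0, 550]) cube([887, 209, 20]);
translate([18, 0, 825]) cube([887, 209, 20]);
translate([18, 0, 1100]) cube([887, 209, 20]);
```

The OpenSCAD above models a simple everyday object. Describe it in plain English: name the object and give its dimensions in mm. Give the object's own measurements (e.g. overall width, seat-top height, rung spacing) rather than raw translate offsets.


An open bookshelf. Two side panels, each 18 mm thick, 209 mm deep and 1267 mm tall, stand 923 mm apart (outside-to-outside). Between them sit 5 shelves, each 20 mm thick and 209 mm deep, spanning the full gap between the sides. The bottom shelf rests on the floor (its underside at z = 0) and the clear gap between one shelf's top and the next shelf's underside is 255 mm.


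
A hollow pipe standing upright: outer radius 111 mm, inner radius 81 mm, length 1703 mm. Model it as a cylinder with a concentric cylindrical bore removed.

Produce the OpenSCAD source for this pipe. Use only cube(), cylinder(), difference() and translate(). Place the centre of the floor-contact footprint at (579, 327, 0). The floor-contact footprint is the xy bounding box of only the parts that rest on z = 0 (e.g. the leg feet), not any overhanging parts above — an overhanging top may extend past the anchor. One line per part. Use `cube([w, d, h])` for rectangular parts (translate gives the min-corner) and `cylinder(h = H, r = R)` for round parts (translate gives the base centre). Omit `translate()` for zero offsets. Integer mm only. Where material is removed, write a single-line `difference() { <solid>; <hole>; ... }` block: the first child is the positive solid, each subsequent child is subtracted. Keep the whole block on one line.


difference() { translate([579, 327, 0]) cylinder(h = 1703, r = 111); translate([579, 327, 0]) cylinder(h = 1703, r = 81); }


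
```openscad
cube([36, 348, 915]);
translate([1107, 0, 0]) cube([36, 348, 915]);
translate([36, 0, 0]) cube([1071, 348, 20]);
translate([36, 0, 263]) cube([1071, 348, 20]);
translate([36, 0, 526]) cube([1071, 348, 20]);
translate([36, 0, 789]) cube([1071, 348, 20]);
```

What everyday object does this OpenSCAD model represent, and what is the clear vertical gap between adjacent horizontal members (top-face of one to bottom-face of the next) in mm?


A bookshelf. The clear shelf gap is 243 mm.

Two tall side panels with 4 horizontal boards between them — a bookshelf. The first two shelf undersides are at z = 0 and z = 263; with shelf thickness 20, the clear gap is 263 − 0 − 20 = 243 mm.


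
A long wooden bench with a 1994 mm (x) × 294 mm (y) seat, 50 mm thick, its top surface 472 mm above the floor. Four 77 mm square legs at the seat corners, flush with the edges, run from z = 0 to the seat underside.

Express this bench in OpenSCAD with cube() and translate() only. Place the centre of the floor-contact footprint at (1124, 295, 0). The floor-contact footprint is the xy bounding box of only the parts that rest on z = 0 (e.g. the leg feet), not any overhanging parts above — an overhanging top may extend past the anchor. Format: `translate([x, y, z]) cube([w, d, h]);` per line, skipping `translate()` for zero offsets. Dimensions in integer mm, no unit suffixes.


translate([127, 148, 422]) cube([1994, 294, 50]);
translate([127, 148, 0]) cube([77, 77, 422]);
translate([127, 365, 0]) cube([77, 77, 422]);
translate([2044, 148, 0]) cube([77, 77, 422]);
translate([2044, 365, 0]) cube([77, 77, 422]);


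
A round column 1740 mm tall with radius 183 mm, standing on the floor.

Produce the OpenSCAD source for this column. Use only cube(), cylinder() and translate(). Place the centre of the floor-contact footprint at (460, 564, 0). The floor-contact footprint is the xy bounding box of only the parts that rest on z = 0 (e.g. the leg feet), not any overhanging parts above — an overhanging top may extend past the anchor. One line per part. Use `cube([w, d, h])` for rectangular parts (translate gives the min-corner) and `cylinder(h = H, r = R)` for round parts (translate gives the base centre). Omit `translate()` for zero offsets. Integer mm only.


translate([460, 564, 0]) cylinder(h = 1740, r = 183);


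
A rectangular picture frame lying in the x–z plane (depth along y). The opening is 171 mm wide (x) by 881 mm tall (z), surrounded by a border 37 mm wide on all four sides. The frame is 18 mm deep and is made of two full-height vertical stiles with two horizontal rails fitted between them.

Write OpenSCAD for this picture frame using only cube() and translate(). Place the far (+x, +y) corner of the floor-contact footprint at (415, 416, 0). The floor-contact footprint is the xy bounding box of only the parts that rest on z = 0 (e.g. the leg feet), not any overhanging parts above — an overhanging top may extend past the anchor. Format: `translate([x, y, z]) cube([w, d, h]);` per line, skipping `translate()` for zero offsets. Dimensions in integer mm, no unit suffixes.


translate([170, 398, 0]) cube([37, 18, 955]);
translate([378, 398, 0]) cube([37, 18, 955]);
translate([207, 398, 0]) cube([171, 18, 37]);
translate([207, 398, 918]) cube([171, 18, 37]);


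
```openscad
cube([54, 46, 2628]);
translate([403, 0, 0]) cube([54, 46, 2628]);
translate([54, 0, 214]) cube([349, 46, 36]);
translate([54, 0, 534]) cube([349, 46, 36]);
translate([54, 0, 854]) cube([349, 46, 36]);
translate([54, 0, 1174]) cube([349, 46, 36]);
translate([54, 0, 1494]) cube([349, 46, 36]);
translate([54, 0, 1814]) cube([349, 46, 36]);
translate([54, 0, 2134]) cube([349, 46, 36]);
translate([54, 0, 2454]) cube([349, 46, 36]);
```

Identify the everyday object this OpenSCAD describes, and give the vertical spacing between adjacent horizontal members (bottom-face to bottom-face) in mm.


A ladder. The rung spacing is 320 mm.

Two tall 54×46 posts with 8 short bars between them — a ladder. Adjacent rungs sit at z = 214 and z = 534, so the spacing is 534 − 214 = 320 mm.


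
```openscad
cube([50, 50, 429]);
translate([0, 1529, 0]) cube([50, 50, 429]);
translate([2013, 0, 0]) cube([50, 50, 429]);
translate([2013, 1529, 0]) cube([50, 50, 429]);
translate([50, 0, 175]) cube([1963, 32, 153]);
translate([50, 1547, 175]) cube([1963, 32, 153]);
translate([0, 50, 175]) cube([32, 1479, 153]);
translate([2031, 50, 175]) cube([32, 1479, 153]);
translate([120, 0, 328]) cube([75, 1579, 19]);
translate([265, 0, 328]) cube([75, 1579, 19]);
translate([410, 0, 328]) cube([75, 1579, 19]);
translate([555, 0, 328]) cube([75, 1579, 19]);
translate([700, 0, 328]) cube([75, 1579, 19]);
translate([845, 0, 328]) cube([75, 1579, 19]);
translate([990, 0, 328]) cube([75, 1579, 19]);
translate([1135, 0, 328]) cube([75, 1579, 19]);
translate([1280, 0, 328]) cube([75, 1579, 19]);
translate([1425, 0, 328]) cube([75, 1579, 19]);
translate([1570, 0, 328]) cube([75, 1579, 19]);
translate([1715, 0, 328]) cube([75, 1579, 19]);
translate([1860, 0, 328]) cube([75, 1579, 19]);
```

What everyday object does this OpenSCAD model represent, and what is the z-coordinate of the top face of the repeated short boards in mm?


A bed frame. The slat-top height is 347 mm.

Four posts, four rails, and a row of slats — a bed frame. Slats sit on the rails at z = 175 + 153 = 328; with slat thickness 19, the top is 347 mm.


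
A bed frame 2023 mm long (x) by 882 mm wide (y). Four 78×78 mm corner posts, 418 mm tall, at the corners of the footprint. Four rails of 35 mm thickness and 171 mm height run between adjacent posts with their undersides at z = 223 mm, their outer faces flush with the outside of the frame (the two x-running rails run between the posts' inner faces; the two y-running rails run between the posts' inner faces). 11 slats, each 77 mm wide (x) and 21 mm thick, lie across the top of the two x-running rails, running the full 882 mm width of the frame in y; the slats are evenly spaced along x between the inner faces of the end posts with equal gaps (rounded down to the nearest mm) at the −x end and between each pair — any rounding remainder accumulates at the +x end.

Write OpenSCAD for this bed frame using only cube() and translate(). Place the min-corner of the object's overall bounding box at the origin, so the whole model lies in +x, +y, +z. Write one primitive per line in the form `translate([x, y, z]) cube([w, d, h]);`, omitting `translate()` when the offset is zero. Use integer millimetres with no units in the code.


// slat z = rail_z + rail_h = 223 + 171 = 394
// slat gap = ⌊(1867 − 11·77) / 12⌋ = 85
cube([78, 78, 418]);
translate([0, 804, 0]) cube([78, 78, 418]);
translate([1945, 0, 0]) cube([78, 78, 418]);
translate([1945, 804, 0]) cube([78, 78, 418]);
translate([78, 0, 223]) cube([1867, 35, 171]);
translate([78, 847, 223]) cube([1867, 35, 171]);
translate([0, 78, 223]) cube([35, 726, 171]);
translate([1988, 78, 223]) cube([35, 726, 171]);
translate([163, 0, 394]) cube([77, 882, 21]);
translate([325, 0, 394]) cube([77, 882, 21]);
translate([487, 0, 394]) cube([77, 882, 21]);
translate([649, 0, 394]) cube([77, 882, 21]);
translate([811, 0, 394]) cube([77, 882, 21]);
translate([973, 0, 394]) cube([77, 882, 21]);
translate([1135, 0, 394]) cube([77, 882, 21]);
translate([1297, 0, 394]) cube([77, 882, 21]);
translate([1459, 0, 394]) cube([77, 882, 21]);
translate([1621, 0, 394]) cube([77, 882, 21]);
translate([1783, 0, 394]) cube([77, 882, 21]);


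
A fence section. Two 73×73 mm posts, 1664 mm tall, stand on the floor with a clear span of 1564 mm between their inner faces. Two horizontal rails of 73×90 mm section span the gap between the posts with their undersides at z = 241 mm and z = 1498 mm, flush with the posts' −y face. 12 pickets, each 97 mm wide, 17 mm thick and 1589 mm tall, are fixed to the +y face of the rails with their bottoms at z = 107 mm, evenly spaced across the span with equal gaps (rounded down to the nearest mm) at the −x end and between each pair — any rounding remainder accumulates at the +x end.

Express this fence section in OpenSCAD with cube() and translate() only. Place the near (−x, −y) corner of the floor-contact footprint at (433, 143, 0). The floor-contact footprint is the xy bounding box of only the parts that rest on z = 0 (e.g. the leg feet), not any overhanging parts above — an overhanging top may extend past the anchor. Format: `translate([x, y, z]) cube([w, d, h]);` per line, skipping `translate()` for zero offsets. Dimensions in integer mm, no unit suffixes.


translate([433, 143, 0]) cube([73, 73, 1664]);
translate([2070, 143, 0]) cube([73, 73, 1664]);
translate([506, 143, 241]) cube([1564, 73, 90]);
translate([506, 143, 1498]) cube([1564, 73, 90]);
translate([536, 216, 107]) cube([97, 17, 1589]);
translate([663, 216, 107]) cube([97, 17, 1589]);
translate([790, 216, 107]) cube([97, 17, 1589]);
translate([917, 216, 107]) cube([97, 17, 1589]);
translate([1044, 216, 107]) cube([97, 17, 1589]);
translate([1171, 216, 107]) cube([97, 17, 1589]);
translate([1298, 216, 107]) cube([97, 17, 1589]);
translate([1425, 216, 107]) cube([97, 17, 1589]);
translate([1552, 216, 107]) cube([97, 17, 1589]);
translate([1679, 216, 107]) cube([97, 17, 1589]);
translate([1806, 216, 107]) cube([97, 17, 1589]);
translate([1933, 216, 107]) cube([97, 17, 1589]);


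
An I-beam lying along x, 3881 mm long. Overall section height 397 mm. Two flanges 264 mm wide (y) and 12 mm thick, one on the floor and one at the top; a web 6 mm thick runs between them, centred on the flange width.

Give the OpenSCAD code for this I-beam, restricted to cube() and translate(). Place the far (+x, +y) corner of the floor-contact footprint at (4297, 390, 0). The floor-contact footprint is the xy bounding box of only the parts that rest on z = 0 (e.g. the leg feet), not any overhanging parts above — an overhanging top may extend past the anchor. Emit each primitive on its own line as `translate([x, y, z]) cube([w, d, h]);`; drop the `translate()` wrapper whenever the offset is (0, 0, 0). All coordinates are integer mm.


translate([416, 126, 0]) cube([3881, 264, 12]);
translate([416, 255, 12]) cube([3881, 6, 373]);
translate([416, 126, 385]) cube([3881, 264, 12]);


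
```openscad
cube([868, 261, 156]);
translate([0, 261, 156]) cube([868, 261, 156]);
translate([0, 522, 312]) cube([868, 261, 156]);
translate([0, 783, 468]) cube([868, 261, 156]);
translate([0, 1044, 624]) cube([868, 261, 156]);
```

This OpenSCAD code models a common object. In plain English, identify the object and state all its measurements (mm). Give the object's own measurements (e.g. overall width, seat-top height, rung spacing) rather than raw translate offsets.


A straight staircase of 5 solid steps. Each step is 868 mm wide (x), 261 mm deep (y, the going) and 156 mm tall (the rise). The first step rests on the floor; each subsequent step sits one going further in +y and one rise higher in +z, directly behind and above the previous step with no overlap.


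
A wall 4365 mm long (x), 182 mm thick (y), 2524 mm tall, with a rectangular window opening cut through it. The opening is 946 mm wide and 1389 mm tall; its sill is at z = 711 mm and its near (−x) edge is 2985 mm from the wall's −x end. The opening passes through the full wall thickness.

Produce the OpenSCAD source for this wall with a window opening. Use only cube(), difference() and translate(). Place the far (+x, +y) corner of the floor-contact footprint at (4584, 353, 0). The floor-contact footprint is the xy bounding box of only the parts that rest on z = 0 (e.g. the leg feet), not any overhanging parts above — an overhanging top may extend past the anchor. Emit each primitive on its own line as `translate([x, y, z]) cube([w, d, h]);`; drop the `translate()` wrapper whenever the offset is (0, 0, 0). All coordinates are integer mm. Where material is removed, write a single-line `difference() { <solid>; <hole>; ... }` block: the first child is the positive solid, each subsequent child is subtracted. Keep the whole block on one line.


difference() { translate([219, 171, 0]) cube([4365, 182, 2524]); translate([3204, 171, 711]) cube([946, 182, 1389]); }


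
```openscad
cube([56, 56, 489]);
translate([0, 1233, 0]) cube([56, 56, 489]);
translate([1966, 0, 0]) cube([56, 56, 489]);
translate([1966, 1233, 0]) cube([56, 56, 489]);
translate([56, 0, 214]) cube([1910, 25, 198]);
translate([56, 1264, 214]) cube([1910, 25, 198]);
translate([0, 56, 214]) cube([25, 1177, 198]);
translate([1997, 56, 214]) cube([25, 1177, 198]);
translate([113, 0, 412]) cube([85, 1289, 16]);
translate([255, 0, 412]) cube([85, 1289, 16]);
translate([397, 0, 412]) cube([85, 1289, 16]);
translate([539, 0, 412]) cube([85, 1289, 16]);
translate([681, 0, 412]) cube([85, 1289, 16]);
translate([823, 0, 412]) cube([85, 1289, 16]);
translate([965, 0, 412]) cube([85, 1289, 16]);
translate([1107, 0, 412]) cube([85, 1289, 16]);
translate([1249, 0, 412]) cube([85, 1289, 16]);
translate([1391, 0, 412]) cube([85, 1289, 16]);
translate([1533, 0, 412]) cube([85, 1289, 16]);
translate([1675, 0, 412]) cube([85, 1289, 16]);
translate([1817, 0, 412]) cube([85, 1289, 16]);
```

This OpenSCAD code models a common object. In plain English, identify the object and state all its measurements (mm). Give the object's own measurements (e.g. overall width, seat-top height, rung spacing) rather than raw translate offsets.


A bed frame 2022 mm long (x) by 1289 mm wide (y). Four 56×56 mm corner posts, 489 mm tall, at the corners of the footprint. Four rails of 25 mm thickness and 198 mm height run between adjacent posts with their undersides at z = 214 mm, their outer faces flush with the outside of the frame (the two x-running rails run between the posts' inner faces; the two y-running rails run between the posts' inner faces). 13 slats, each 85 mm wide (x) and 16 mm thick, lie across the top of the two x-running rails, running the full 1289 mm width of the frame in y; along x they sit between the end posts with a 57 mm gap after the −x posts and between neighbouring slats, leaving 64 mm before the +x posts.


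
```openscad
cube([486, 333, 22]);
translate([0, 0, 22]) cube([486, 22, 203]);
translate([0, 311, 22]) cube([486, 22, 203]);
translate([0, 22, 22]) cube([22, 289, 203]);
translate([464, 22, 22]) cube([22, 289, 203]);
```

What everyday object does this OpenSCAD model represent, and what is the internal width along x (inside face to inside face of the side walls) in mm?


An open box. The internal width is 442 mm.

A 486×333 base slab with four walls standing on it — an open box. The base is 486 mm wide and the walls are 22 mm thick, so the internal width is 486 − 2 × 22 = 442 mm.


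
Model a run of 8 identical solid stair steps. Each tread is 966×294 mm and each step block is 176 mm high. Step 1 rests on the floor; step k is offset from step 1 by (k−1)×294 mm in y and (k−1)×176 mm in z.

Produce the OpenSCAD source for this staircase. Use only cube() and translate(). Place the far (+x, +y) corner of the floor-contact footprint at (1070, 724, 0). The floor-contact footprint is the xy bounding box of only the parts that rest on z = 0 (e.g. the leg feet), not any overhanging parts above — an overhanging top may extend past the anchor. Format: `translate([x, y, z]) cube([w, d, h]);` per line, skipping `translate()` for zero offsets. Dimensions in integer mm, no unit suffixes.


translate([104, 430, 0]) cube([966, 294, 176]);
translate([104, 724, 176]) cube([966, 294, 176]);
translate([104, 1018, 352]) cube([966, 294, 176]);
translate([104, 1312, 528]) cube([966, 294, 176]);
translate([104, 1606, 704]) cube([966, 294, 176]);
translate([104, 1900, 880]) cube([966, 294, 176]);
translate([104, 2194, 1056]) cube([966, 294, 176]);
translate([104, 2488, 1232]) cube([966, 294, 176]);


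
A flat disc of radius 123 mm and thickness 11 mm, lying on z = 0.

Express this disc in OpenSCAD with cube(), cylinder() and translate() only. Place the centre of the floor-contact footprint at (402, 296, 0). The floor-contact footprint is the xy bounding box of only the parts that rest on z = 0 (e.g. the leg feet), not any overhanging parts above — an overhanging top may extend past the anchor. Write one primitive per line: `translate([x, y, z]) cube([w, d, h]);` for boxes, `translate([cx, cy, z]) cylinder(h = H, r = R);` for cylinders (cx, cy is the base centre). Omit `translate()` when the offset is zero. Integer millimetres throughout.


translate([402, 296, 0]) cylinder(h = 11, r = 123);


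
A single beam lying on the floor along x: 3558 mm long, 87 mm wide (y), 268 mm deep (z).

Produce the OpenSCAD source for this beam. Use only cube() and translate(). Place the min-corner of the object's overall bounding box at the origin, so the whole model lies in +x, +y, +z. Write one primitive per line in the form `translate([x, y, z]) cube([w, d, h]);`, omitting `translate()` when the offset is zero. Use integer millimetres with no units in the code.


cube([3558, 87, 268]);


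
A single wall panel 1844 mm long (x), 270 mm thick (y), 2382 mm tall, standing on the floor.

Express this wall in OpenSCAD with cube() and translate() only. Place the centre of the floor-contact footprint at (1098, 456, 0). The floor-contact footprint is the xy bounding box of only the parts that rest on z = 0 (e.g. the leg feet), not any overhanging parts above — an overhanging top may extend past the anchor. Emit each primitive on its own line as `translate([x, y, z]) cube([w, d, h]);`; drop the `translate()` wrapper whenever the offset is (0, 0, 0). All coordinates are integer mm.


translate([176, 321, 0]) cube([1844, 270, 2382]);


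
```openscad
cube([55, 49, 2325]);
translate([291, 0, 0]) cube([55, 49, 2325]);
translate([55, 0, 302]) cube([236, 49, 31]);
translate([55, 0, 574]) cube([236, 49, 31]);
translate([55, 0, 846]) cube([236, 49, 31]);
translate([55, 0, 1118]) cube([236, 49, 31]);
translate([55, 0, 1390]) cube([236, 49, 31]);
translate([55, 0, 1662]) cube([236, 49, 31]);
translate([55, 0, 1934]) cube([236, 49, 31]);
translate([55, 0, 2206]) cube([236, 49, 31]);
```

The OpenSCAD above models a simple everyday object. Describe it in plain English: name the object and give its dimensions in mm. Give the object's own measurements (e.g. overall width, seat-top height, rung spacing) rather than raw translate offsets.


A straight ladder. Two 55×49 mm vertical rails, 2325 mm tall, stand 346 mm apart (outside-to-outside) with their front faces coplanar on the −y side. 8 rungs, each 49 mm deep and 31 mm tall, span between the inner faces of the rails, front faces flush with the rails. The lowest rung's underside is at z = 302 mm and rungs are spaced 272 mm apart (underside to underside).


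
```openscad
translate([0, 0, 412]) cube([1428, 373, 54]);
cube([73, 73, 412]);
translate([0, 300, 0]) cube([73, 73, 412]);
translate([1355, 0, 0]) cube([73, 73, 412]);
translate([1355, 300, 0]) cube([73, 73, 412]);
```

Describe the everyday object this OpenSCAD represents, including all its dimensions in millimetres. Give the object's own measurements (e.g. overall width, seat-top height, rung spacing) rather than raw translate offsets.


A long wooden bench with a 1428 mm (x) × 373 mm (y) seat, 54 mm thick, its top surface 466 mm above the floor. Four 73 mm square legs at the seat corners, flush with the edges, run from z = 0 to the seat underside.


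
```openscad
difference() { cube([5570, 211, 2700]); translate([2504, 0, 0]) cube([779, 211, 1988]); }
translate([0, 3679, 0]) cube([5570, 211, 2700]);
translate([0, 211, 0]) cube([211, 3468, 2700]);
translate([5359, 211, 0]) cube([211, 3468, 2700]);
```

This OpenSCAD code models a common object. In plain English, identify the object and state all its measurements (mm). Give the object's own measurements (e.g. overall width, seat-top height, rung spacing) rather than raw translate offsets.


A single room: four walls, each 2700 mm tall and 211 mm thick, enclosing an outside footprint 5570×3890 mm (x × y), no floor or roof. The front and back walls (−y and +y sides) run the full x-width; the side walls fit between their inner faces. A door opening 779 mm wide and 1988 mm tall is cut through the front wall from the floor up, its −x edge 2504 mm from the wall's −x end.


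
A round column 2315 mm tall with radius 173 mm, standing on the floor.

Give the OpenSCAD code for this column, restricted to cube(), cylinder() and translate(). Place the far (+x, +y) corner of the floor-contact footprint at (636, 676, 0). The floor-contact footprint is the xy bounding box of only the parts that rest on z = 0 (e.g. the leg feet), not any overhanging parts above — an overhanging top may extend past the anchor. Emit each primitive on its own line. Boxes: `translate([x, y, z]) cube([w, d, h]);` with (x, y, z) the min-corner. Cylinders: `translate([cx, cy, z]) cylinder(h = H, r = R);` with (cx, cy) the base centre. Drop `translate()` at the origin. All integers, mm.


translate([463, 503, 0]) cylinder(h = 2315, r = 173);


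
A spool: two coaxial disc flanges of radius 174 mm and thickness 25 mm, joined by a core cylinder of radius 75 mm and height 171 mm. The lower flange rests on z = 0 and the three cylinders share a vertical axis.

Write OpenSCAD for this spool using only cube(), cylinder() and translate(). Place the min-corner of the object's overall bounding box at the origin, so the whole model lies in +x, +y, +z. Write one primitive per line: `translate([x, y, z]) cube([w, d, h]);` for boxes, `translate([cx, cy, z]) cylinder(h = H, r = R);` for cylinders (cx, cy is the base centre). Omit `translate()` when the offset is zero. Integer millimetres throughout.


translate([174, 174, 0]) cylinder(h = 25, r = 174);
translate([174, 174, 25]) cylinder(h = 171, r = 75);
translate([174, 174, 196]) cylinder(h = 25, r = 174);


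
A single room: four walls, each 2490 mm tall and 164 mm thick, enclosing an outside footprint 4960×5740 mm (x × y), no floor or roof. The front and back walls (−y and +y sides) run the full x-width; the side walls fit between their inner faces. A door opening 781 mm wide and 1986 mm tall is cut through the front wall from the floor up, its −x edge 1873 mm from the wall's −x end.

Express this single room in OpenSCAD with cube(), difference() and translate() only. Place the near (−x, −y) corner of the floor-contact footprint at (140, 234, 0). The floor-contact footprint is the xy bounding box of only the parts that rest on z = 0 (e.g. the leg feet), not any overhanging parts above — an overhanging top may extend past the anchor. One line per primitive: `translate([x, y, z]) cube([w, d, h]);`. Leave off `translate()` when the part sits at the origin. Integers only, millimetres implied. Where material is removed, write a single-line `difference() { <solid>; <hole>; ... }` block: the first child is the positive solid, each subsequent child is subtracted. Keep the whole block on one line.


difference() { translate([140, 234, 0]) cube([4960, 164, 2490]); translate([2013, 234, 0]) cube([781, 164, 1986]); }
translate([140, 5810, 0]) cube([4960, 164, 2490]);
translate([140, 398, 0]) cube([164, 5412, 2490]);
translate([4936, 398, 0]) cube([164, 5412, 2490]);


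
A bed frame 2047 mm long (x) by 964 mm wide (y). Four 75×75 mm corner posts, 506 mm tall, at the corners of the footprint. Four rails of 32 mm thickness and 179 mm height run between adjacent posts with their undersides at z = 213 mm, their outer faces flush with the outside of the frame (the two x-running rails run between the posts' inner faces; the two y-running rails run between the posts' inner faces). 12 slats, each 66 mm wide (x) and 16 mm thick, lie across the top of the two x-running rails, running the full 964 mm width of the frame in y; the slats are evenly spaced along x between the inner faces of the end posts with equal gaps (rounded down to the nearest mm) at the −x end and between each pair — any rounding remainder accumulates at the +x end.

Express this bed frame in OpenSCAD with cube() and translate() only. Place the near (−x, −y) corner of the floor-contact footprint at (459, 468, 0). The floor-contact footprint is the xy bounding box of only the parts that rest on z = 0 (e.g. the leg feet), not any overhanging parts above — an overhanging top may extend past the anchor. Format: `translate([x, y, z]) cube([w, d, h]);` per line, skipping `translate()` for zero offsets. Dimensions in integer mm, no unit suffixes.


// slat z = rail_z + rail_h = 213 + 179 = 392
// slat gap = ⌊(1897 − 12·66) / 13⌋ = 85
translate([459, 468, 0]) cube([75, 75, 506]);
translate([459, 1357, 0]) cube([75, 75, 506]);
translate([2431, 468, 0]) cube([75, 75, 506]);
translate([2431, 1357, 0]) cube([75, 75, 506]);
translate([534, 468, 213]) cube([1897, 32, 179]);
translate([534, 1400, 213]) cube([1897, 32, 179]);
translate([459, 543, 213]) cube([32, 814, 179]);
translate([2474, 543, 213]) cube([32, 814, 179]);
translate([619, 468, 392]) cube([66, 964, 16]);
translate([770, 468, 392]) cube([66, 964, 16]);
translate([921, 468, 392]) cube([66, 964, 16]);
translate([1072, 468, 392]) cube([66, 964, 16]);
translate([1223, 468, 392]) cube([66, 964, 16]);
translate([1374, 468, 392]) cube([66, 964, 16]);
translate([1525, 468, 392]) cube([66, 964, 16]);
translate([1676, 468, 392]) cube([66, 964, 16]);
translate([1827, 468, 392]) cube([66, 964, 16]);
translate([1978, 468, 392]) cube([66, 964, 16]);
translate([2129, 468, 392]) cube([66, 964, 16]);
translate([2280, 468, 392]) cube([66, 964, 16]);


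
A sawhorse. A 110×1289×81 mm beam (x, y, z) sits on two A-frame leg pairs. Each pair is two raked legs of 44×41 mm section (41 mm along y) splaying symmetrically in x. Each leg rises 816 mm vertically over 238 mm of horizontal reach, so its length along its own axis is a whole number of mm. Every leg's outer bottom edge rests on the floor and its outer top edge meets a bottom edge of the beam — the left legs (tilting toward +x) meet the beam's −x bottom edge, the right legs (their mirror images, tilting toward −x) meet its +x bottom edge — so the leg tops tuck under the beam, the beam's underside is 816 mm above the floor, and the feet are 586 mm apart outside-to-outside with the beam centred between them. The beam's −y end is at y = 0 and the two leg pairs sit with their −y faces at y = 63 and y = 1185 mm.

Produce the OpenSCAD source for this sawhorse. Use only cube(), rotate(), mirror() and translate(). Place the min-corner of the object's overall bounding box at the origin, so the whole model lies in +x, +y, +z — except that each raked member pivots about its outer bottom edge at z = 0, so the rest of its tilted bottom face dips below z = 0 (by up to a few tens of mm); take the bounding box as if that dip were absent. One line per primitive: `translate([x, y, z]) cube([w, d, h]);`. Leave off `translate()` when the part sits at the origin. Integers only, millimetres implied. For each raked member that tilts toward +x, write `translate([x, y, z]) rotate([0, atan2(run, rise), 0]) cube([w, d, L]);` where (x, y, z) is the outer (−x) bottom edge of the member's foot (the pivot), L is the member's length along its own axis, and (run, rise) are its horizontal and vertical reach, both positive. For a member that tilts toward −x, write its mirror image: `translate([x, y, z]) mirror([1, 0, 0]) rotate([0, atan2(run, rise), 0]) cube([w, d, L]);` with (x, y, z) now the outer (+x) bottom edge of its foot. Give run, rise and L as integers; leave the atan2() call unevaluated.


// leg length = √(238² + 816²) = 850
// right-leg outer foot x = 2·238 + 110 = 586
// beam min-corner = (238, 0, 816)
translate([238, 0, 816]) cube([110, 1289, 81]);
translate([0, 63, 0]) rotate([0, atan2(238, 816), 0]) cube([44, 41, 850]);
translate([586, 63, 0]) mirror([1, 0, 0]) rotate([0, atan2(238, 816), 0]) cube([44, 41, 850]);
translate([0, 1185, 0]) rotate([0, atan2(238, 816), 0]) cube([44, 41, 850]);
translate([586, 1185, 0]) mirror([1, 0, 0]) rotate([0, atan2(238, 816), 0]) cube([44, 41, 850]);
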